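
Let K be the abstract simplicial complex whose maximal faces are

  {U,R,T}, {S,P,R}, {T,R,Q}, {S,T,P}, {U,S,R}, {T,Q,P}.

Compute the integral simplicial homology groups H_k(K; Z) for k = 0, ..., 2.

H_0 = Z,  H_1 = Z,  H_2 = 0.

Take the total order P < Q < R < S < T < U on the vertex set. Then K (dimension 2) consists of the simplices:

  0-simplices (6): P, Q, R, S, T, U
  1-simplices (12): PQ, PR, PS, PT, QR, QT, RS, RT, RU, ST, SU, TU
  2-simplices (6): PQT, PRS, PST, QRT, RSU, RTU

Hence C_0 ≅ Z^6, C_1 ≅ Z^12, C_2 ≅ Z^6.

∂_1: C_1 → C_0 maps an edge to its endpoints' difference, ∂[p,q] = q − p.
The resulting 6×12 matrix has rank 5, and its Smith normal form has invariant factors (1,1,1,1,1).

∂_2: C_2 → C_1 acts by ∂[p,q,r] = [q,r] − [p,r] + [p,q]. For instance
  ∂QRT = RT − QT + QR,
  ∂PST = ST − PT + PS.
As a 12×6 matrix over Z this has rank 6, with invariant factors (1,1,1,1,1,1).

Computing H_k = (kernel of ∂_k) / (image of ∂_{k+1}):

  H_0: rank C_0 − rank ∂_1 = 6 − 5 = 1, and the invariant factors of ∂_1 are all 1, so H_0 ≅ Z.
  H_1: rank ker ∂_1 − rank ∂_2 = (12 − 5) − 6 = 1, and the invariant factors of ∂_2 are all 1, so H_1 ≅ Z.
  H_2: rank ker ∂_2 − rank ∂_3 = (6 − 6) − 0 = 0, and there is no ∂_3, so H_2 ≅ 0.

(K is a triangulation of the cylinder S^1 x I.)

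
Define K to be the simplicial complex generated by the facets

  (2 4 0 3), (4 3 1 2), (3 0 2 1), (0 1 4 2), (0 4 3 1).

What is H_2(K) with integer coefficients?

H_2 = 0.

Take the total order 0 < 1 < 2 < 3 < 4 on the vertex set. Then K (dimension 3) consists of the simplices:

  0-simplices (5): [0], [1], [2], [3], [4]
  1-simplices (10): [0,1], [0,2], [0,3], [0,4], [1,2], [1,3], [1,4], [2,3], [2,4], [3,4]
  2-simplices (10): [0,1,2], [0,1,3], [0,1,4], [0,2,3], [0,2,4], [0,3,4], [1,2,3], [1,2,4], [1,3,4], [2,3,4]
  3-simplices (5): [0,1,2,3], [0,1,2,4], [0,1,3,4], [0,2,3,4], [1,2,3,4]

giving chain groups C_0 ≅ Z^5, C_1 ≅ Z^10, C_2 ≅ Z^10, C_3 ≅ Z^5.

Boundary ∂_1: C_1 → C_0 sends each edge [p,q] (with p < q) to q − p.
The 5×10 boundary matrix has rank 4 and Smith normal form diag(1,1,1,1).

The boundary map ∂_2: C_2 → C_1 sends each 2-simplex [p,q,r] to [q,r] − [p,r] + [p,q]. For instance
  ∂[0,1,2] = [1,2] − [0,2] + [0,1],
  ∂[1,2,3] = [2,3] − [1,3] + [1,2].
This gives a 10×10 integer matrix of rank 6; reducing to Smith normal form yields diagonal entries (1,1,1,1,1,1).

∂_3: C_3 → C_2 sends each 3-simplex σ to the alternating sum Σ_i (−1)^i (σ with its i-th vertex removed). For instance
  ∂[0,2,3,4] = [2,3,4] − [0,3,4] + [0,2,4] − [0,2,3],
  ∂[0,1,2,4] = [1,2,4] − [0,2,4] + [0,1,4] − [0,1,2].
The resulting 10×5 matrix has rank 4, and its Smith normal form has invariant factors (1,1,1,1).

Reading off H_k = ker ∂_k / im ∂_{k+1}:

  H_2: rank ker ∂_2 − rank ∂_3 = (10 − 6) − 4 = 0, and the invariant factors of ∂_3 are all 1, so H_2 = 0.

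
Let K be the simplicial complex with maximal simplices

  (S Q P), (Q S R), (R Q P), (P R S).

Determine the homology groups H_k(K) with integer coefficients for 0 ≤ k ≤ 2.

Order the vertices as P < Q < R < S. Listing each simplex with vertices in this order, K has dimension 2 with simplices:

  0-simplices (4): P, Q, R, S
  1-simplices (6): PQ, PR, PS, QR, QS, RS
  2-simplices (4): PQR, PQS, PRS, QRS

giving chain groups C_0 ≅ Z^4, C_1 ≅ Z^6, C_2 ≅ Z^4.

∂_1: C_1 → C_0 maps an edge to its endpoints' difference, ∂[p,q] = q − p.
The resulting 4×6 matrix has rank 3, and its Smith normal form has invariant factors (1,1,1).

The boundary map ∂_2: C_2 → C_1 maps a triangle to the signed sum of its edges. For instance
  ∂PQS = QS − PS + PQ,
  ∂QRS = RS − QS + QR.
The resulting 6×4 matrix has rank 3, and its Smith normal form has invariant factors (1,1,1).

Reading off H_k = ker ∂_k / im ∂_{k+1}:

  H_0: rank C_0 − rank ∂_1 = 4 − 3 = 1, and the invariant factors of ∂_1 are all 1, so H_0 ≅ Z.
  H_1: rank ker ∂_1 − rank ∂_2 = (6 − 3) − 3 = 0, and the invariant factors of ∂_2 are all 1, so H_1 ≅ 0.
  H_2: rank ker ∂_2 − rank ∂_3 = (4 − 3) − 0 = 1, and there is no ∂_3, so H_2 ≅ Z.

H_0 = Z,  H_1 = 0,  H_2 = Z.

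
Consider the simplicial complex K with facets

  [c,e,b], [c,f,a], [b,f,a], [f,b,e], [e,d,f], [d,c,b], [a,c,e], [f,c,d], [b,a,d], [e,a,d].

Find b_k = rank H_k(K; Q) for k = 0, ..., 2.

b_0 = 1, b_1 = 0, b_2 = 0.

Take the total order a < b < c < d < e < f on the vertex set. Then K (dimension 2) consists of the simplices:

  0-simplices (6): a, b, c, d, e, f
  1-simplices (15): ab, ac, ad, ae, af, bc, bd, be, bf, cd, ce, cf, de, df, ef
  2-simplices (10): abd, abf, ace, acf, ade, bcd, bce, bef, cdf, def

so the chain groups are C_0 ≅ Z^6, C_1 ≅ Z^15, C_2 ≅ Z^10.

The boundary map ∂_1: C_1 → C_0 sends each edge [p,q] (with p < q) to q − p.
The resulting 6×15 matrix has rank 5, and its Smith normal form has invariant factors (1,1,1,1,1).

The boundary map ∂_2: C_2 → C_1 acts by ∂[p,q,r] = [q,r] − [p,r] + [p,q]. For instance
  ∂abf = bf − af + ab,
  ∂acf = cf − af + ac.
As a 15×10 matrix over Z this has rank 10, with invariant factors (1,1,1,1,1,1,1,1,1,2).

Now H_k = ker ∂_k / im ∂_{k+1}, so:

  H_0: rank C_0 − rank ∂_1 = 6 − 5 = 1, and the invariant factors of ∂_1 are all 1, so H_0 = Z.
  H_1: rank ker ∂_1 − rank ∂_2 = (15 − 5) − 10 = 0, and ∂_2 has invariant factor 2 > 1, so H_1 = Z/2Z.
  H_2: rank ker ∂_2 − rank ∂_3 = (10 − 10) − 0 = 0, and there is no ∂_3, so H_2 = 0.

(K is a triangulation of the real projective plane RP^2.)

Hence the Betti numbers are b_0 = 1, b_1 = 0, b_2 = 0.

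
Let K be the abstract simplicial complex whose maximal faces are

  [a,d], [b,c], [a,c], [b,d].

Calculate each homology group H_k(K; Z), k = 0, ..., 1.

H_0 = Z,  H_1 = Z.

Take the total order a < b < c < d on the vertex set. Then K (dimension 1) consists of the simplices:

  0-simplices (4): a, b, c, d
  1-simplices (4): ac, ad, bc, bd

so the chain groups are C_0 ≅ Z^4, C_1 ≅ Z^4.

∂_1: C_1 → C_0 sends each edge [p,q] (with p < q) to q − p. For instance
  ∂ac = c − a.
The resulting 4×4 matrix has rank 3, and its Smith normal form has invariant factors (1,1,1).

Reading off H_k = ker ∂_k / im ∂_{k+1}:

  H_0: rank C_0 − rank ∂_1 = 4 − 3 = 1, and the invariant factors of ∂_1 are all 1, so H_0 ≅ Z.
  H_1: rank ker ∂_1 − rank ∂_2 = (4 − 3) − 0 = 1, and there is no ∂_2, so H_1 ≅ Z.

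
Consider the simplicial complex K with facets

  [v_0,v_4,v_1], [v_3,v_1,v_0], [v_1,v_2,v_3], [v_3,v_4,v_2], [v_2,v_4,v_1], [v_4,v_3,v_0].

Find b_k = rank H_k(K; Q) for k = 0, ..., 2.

b_0 = 1, b_1 = 0, b_2 = 1.

We work with the vertex ordering v_0 < v_1 < v_2 < v_3 < v_4. The simplices of K, each written with vertices in increasing order, are:

  0-simplices (5): [v_0], [v_1], [v_2], [v_3], [v_4]
  1-simplices (9): [v_0,v_1], [v_0,v_3], [v_0,v_4], [v_1,v_2], [v_1,v_3], [v_1,v_4], [v_2,v_3], [v_2,v_4], [v_3,v_4]
  2-simplices (6): [v_0,v_1,v_3], [v_0,v_1,v_4], [v_0,v_3,v_4], [v_1,v_2,v_3], [v_1,v_2,v_4], [v_2,v_3,v_4]

giving chain groups C_0 ≅ Z^5, C_1 ≅ Z^9, C_2 ≅ Z^6.

Boundary ∂_1: C_1 → C_0 sends each edge [p,q] (with p < q) to q − p. For instance
  ∂[v_1,v_2] = [v_2] − [v_1].
The resulting 5×9 matrix has rank 4, and its Smith normal form has invariant factors (1,1,1,1).

∂_2: C_2 → C_1 acts by ∂[p,q,r] = [q,r] − [p,r] + [p,q]. For instance
  ∂[v_1,v_2,v_4] = [v_2,v_4] − [v_1,v_4] + [v_1,v_2],
  ∂[v_0,v_1,v_4] = [v_1,v_4] − [v_0,v_4] + [v_0,v_1].
The resulting 9×6 matrix has rank 5, and its Smith normal form has invariant factors (1,1,1,1,1).

From H_k ≅ ker(∂_k) / im(∂_{k+1}) we obtain:

  H_0: rank C_0 − rank ∂_1 = 5 − 4 = 1, and the invariant factors of ∂_1 are all 1, so H_0 = Z.
  H_1: rank ker ∂_1 − rank ∂_2 = (9 − 4) − 5 = 0, and the invariant factors of ∂_2 are all 1, so H_1 = 0.
  H_2: rank ker ∂_2 − rank ∂_3 = (6 − 5) − 0 = 1, and there is no ∂_3, so H_2 = Z.

Hence the Betti numbers are b_0 = 1, b_1 = 0, b_2 = 1.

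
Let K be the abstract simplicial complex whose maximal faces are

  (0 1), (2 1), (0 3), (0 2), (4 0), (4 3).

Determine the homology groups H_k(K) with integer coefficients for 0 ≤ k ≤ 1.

H_0 = Z,  H_1 = Z^2.

Fix the vertex order 0 < 1 < 2 < 3 < 4 and write every simplex with vertices in increasing order. Then dim K = 1 and the simplices of K are:

  0-simplices (5): [0], [1], [2], [3], [4]
  1-simplices (6): [0,1], [0,2], [0,3], [0,4], [1,2], [3,4]

Hence C_0 ≅ Z^5, C_1 ≅ Z^6.

The boundary map ∂_1: C_1 → C_0 sends each edge [p,q] (with p < q) to q − p. For instance
  ∂[0,2] = [2] − [0].
As a 5×6 matrix over Z this has rank 4, with invariant factors (1,1,1,1).

Reading off H_k = ker ∂_k / im ∂_{k+1}:

  H_0: rank C_0 − rank ∂_1 = 5 − 4 = 1, and the invariant factors of ∂_1 are all 1, so H_0 = Z.
  H_1: rank ker ∂_1 − rank ∂_2 = (6 − 4) − 0 = 2, and there is no ∂_2, so H_1 = Z^2.

As a check, the Euler characteristic is 5 − 6 = -1, which agrees with 1 − 2 = -1.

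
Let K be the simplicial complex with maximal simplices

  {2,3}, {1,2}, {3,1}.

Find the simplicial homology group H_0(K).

H_0 = Z.

Order the vertices as 1 < 2 < 3. Listing each simplex with vertices in this order, K has dimension 1 with simplices:

  0-simplices (3): [1], [2], [3]
  1-simplices (3): [1,2], [1,3], [2,3]

so the chain groups are C_0 ≅ Z^3, C_1 ≅ Z^3.

∂_1: C_1 → C_0 sends each edge [p,q] (with p < q) to q − p. For instance
  ∂[2,3] = [3] − [2].
The resulting 3×3 matrix has rank 2, and its Smith normal form has invariant factors (1,1).

Reading off H_k = ker ∂_k / im ∂_{k+1}:

  H_0: rank C_0 − rank ∂_1 = 3 − 2 = 1, and the invariant factors of ∂_1 are all 1, so H_0 ≅ Z.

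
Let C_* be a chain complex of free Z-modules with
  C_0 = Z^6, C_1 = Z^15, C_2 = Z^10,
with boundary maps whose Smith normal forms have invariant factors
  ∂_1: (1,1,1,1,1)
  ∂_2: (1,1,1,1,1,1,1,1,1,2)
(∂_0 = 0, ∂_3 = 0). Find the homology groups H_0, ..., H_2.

H_0: b_0 = 6 − 0 − 5 = 1; torsion from ∂_1 factors > 1: none. So H_0 = Z.
H_1: b_1 = 15 − 5 − 10 = 0; torsion from ∂_2 factors > 1: [2]. So H_1 = Z_2.
H_2: b_2 = 10 − 10 − 0 = 0; torsion from ∂_3 factors > 1: none. So H_2 = 0.

H_0 = Z,  H_1 = Z_2,  H_2 = 0.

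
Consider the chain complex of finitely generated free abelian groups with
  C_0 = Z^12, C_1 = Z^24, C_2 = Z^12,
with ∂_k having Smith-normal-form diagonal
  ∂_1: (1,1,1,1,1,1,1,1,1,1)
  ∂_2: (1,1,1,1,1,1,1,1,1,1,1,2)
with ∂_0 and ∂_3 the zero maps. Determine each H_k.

H_0 ≅ Z^2,  H_1 ≅ Z^2 ⊕ Z_2,  H_2 = 0.

H_0: b_0 = 12 − 0 − 10 = 2; torsion from ∂_1 factors > 1: none. So H_0 ≅ Z^2.
H_1: b_1 = 24 − 10 − 12 = 2; torsion from ∂_2 factors > 1: [2]. So H_1 ≅ Z^2 ⊕ Z_2.
H_2: b_2 = 12 − 12 − 0 = 0; torsion from ∂_3 factors > 1: none. So H_2 ≅ 0.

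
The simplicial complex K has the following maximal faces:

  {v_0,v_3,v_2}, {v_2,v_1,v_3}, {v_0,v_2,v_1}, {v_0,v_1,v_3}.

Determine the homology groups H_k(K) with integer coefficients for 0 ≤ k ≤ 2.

Order the vertices as v_0 < v_1 < v_2 < v_3. Listing each simplex with vertices in this order, K has dimension 2 with simplices:

  0-simplices (4): [v_0], [v_1], [v_2], [v_3]
  1-simplices (6): [v_0,v_1], [v_0,v_2], [v_0,v_3], [v_1,v_2], [v_1,v_3], [v_2,v_3]
  2-simplices (4): [v_0,v_1,v_2], [v_0,v_1,v_3], [v_0,v_2,v_3], [v_1,v_2,v_3]

Hence C_0 ≅ Z^4, C_1 ≅ Z^6, C_2 ≅ Z^4.

The boundary map ∂_1: C_1 → C_0 maps an edge to its endpoints' difference, ∂[p,q] = q − p.
The 4×6 boundary matrix has rank 3 and Smith normal form diag(1,1,1).

The boundary map ∂_2: C_2 → C_1 acts by ∂[p,q,r] = [q,r] − [p,r] + [p,q]. For instance
  ∂[v_0,v_1,v_2] = [v_1,v_2] − [v_0,v_2] + [v_0,v_1],
  ∂[v_1,v_2,v_3] = [v_2,v_3] − [v_1,v_3] + [v_1,v_2].
As a 6×4 matrix over Z this has rank 3, with invariant factors (1,1,1).

Reading off H_k = ker ∂_k / im ∂_{k+1}:

  H_0: rank C_0 − rank ∂_1 = 4 − 3 = 1, and the invariant factors of ∂_1 are all 1, so H_0 ≅ Z.
  H_1: rank ker ∂_1 − rank ∂_2 = (6 − 3) − 3 = 0, and the invariant factors of ∂_2 are all 1, so H_1 ≅ 0.
  H_2: rank ker ∂_2 − rank ∂_3 = (4 − 3) − 0 = 1, and there is no ∂_3, so H_2 ≅ Z.

(K is a triangulation of the 2-sphere S^2.)

H_0 ≅ Z,  H_1 = 0,  H_2 ≅ Z.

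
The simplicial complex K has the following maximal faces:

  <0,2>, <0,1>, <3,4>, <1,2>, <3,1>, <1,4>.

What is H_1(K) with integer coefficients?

Take the total order 0 < 1 < 2 < 3 < 4 on the vertex set. Then K (dimension 1) consists of the simplices:

  0-simplices (5): [0], [1], [2], [3], [4]
  1-simplices (6): [0,1], [0,2], [1,2], [1,3], [1,4], [3,4]

giving chain groups C_0 ≅ Z^5, C_1 ≅ Z^6.

The boundary map ∂_1: C_1 → C_0 maps an edge to its endpoints' difference, ∂[p,q] = q − p. For instance
  ∂[1,3] = [3] − [1].
This gives a 5×6 integer matrix of rank 4; reducing to Smith normal form yields diagonal entries (1,1,1,1).

Reading off H_k = ker ∂_k / im ∂_{k+1}:

  H_1: rank ker ∂_1 − rank ∂_2 = (6 − 4) − 0 = 2, and there is no ∂_2, so H_1 = Z^2.

H_1 ≅ Z^2.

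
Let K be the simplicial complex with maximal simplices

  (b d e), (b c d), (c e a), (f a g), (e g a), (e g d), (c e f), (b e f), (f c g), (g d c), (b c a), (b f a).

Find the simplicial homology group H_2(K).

H_2 ≅ 0.

Fix the vertex order a < b < c < d < e < f < g and write every simplex with vertices in increasing order. Then dim K = 2 and the simplices of K are:

  0-simplices (7): a, b, c, d, e, f, g
  1-simplices (18): ab, ac, ae, af, ag, bc, bd, be, bf, cd, ce, cf, cg, de, dg, ef, eg, fg
  2-simplices (12): abc, abf, ace, aeg, afg, bcd, bde, bef, cdg, cef, cfg, deg

giving chain groups C_0 ≅ Z^7, C_1 ≅ Z^18, C_2 ≅ Z^12.

The boundary map ∂_1: C_1 → C_0 is given by ∂[p,q] = [q] − [p].
As a 7×18 matrix over Z this has rank 6, with invariant factors (1,1,1,1,1,1).

∂_2: C_2 → C_1 acts by ∂[p,q,r] = [q,r] − [p,r] + [p,q]. For instance
  ∂abc = bc − ac + ab,
  ∂bcd = cd − bd + bc.
The 18×12 boundary matrix has rank 12 and Smith normal form diag(1,1,1,1,1,1,1,1,1,1,1,2).

Reading off H_k = ker ∂_k / im ∂_{k+1}:

  H_2: rank ker ∂_2 − rank ∂_3 = (12 − 12) − 0 = 0, and there is no ∂_3, so H_2 = 0.

(K is a triangulation of the real projective plane RP^2.)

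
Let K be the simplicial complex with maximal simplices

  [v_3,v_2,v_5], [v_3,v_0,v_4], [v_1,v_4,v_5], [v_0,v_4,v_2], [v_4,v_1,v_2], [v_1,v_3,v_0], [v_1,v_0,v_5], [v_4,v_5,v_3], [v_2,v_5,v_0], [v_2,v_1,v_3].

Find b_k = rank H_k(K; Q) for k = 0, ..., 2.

Order the vertices as v_0 < v_1 < v_2 < v_3 < v_4 < v_5. Listing each simplex with vertices in this order, K has dimension 2 with simplices:

  0-simplices (6): [v_0], [v_1], [v_2], [v_3], [v_4], [v_5]
  1-simplices (15): (15 of them)
  2-simplices (10): [v_0,v_1,v_3], [v_0,v_1,v_5], [v_0,v_2,v_4], [v_0,v_2,v_5], [v_0,v_3,v_4], [v_1,v_2,v_3], [v_1,v_2,v_4], [v_1,v_4,v_5], [v_2,v_3,v_5], [v_3,v_4,v_5]

giving chain groups C_0 ≅ Z^6, C_1 ≅ Z^15, C_2 ≅ Z^10.

∂_1: C_1 → C_0 maps an edge to its endpoints' difference, ∂[p,q] = q − p. For instance
  ∂[v_2,v_3] = [v_3] − [v_2].
The 6×15 boundary matrix has rank 5 and Smith normal form diag(1,1,1,1,1).

∂_2: C_2 → C_1 sends each 2-simplex [p,q,r] to [q,r] − [p,r] + [p,q]. For instance
  ∂[v_0,v_3,v_4] = [v_3,v_4] − [v_0,v_4] + [v_0,v_3],
  ∂[v_1,v_2,v_4] = [v_2,v_4] − [v_1,v_4] + [v_1,v_2].
The resulting 15×10 matrix has rank 10, and its Smith normal form has invariant factors (1,1,1,1,1,1,1,1,1,2).

Now H_k = ker ∂_k / im ∂_{k+1}, so:

  H_0: rank C_0 − rank ∂_1 = 6 − 5 = 1, and the invariant factors of ∂_1 are all 1, so H_0 = Z.
  H_1: rank ker ∂_1 − rank ∂_2 = (15 − 5) − 10 = 0, and ∂_2 has invariant factor 2 > 1, so H_1 = Z/2Z.
  H_2: rank ker ∂_2 − rank ∂_3 = (10 − 10) − 0 = 0, and there is no ∂_3, so H_2 = 0.

Hence the Betti numbers are b_0 = 1, b_1 = 0, b_2 = 0.

b_0 = 1, b_1 = 0, b_2 = 0.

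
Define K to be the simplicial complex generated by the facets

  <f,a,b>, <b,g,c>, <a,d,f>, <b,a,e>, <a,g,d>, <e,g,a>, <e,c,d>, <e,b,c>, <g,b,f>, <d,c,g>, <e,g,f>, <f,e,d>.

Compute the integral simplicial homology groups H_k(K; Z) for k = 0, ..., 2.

H_0 ≅ Z,  H_1 ≅ Z_2,  H_2 = 0.

Take the total order a < b < c < d < e < f < g on the vertex set. Then K (dimension 2) consists of the simplices:

  0-simplices (7): a, b, c, d, e, f, g
  1-simplices (18): ab, ad, ae, af, ag, bc, be, bf, bg, cd, ce, cg, de, df, dg, ef, eg, fg
  2-simplices (12): abe, abf, adf, adg, aeg, bce, bcg, bfg, cde, cdg, def, efg

Hence C_0 ≅ Z^7, C_1 ≅ Z^18, C_2 ≅ Z^12.

∂_1: C_1 → C_0 maps an edge to its endpoints' difference, ∂[p,q] = q − p.
This gives a 7×18 integer matrix of rank 6; reducing to Smith normal form yields diagonal entries (1,1,1,1,1,1).

The boundary map ∂_2: C_2 → C_1 sends each 2-simplex [p,q,r] to [q,r] − [p,r] + [p,q]. For instance
  ∂bfg = fg − bg + bf,
  ∂adg = dg − ag + ad.
The 18×12 boundary matrix has rank 12 and Smith normal form diag(1,1,1,1,1,1,1,1,1,1,1,2).

From H_k ≅ ker(∂_k) / im(∂_{k+1}) we obtain:

  H_0: rank C_0 − rank ∂_1 = 7 − 6 = 1, and the invariant factors of ∂_1 are all 1, so H_0 = Z.
  H_1: rank ker ∂_1 − rank ∂_2 = (18 − 6) − 12 = 0, and ∂_2 has invariant factor 2 > 1, so H_1 = Z_2.
  H_2: rank ker ∂_2 − rank ∂_3 = (12 − 12) − 0 = 0, and there is no ∂_3, so H_2 = 0.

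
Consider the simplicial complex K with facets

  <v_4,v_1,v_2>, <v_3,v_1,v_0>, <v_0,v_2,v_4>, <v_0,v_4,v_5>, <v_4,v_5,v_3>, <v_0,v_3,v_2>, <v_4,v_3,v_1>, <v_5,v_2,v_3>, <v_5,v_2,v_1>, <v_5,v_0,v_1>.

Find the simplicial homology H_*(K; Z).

We work with the vertex ordering v_0 < v_1 < v_2 < v_3 < v_4 < v_5. The simplices of K, each written with vertices in increasing order, are:

  0-simplices (6): [v_0], [v_1], [v_2], [v_3], [v_4], [v_5]
  1-simplices (15): (15 of them)
  2-simplices (10): [v_0,v_1,v_3], [v_0,v_1,v_5], [v_0,v_2,v_3], [v_0,v_2,v_4], [v_0,v_4,v_5], [v_1,v_2,v_4], [v_1,v_2,v_5], [v_1,v_3,v_4], [v_2,v_3,v_5], [v_3,v_4,v_5]

giving chain groups C_0 ≅ Z^6, C_1 ≅ Z^15, C_2 ≅ Z^10.

Boundary ∂_1: C_1 → C_0 is given by ∂[p,q] = [q] − [p]. For instance
  ∂[v_0,v_4] = [v_4] − [v_0].
The 6×15 boundary matrix has rank 5 and Smith normal form diag(1,1,1,1,1).

The boundary map ∂_2: C_2 → C_1 sends each 2-simplex [p,q,r] to [q,r] − [p,r] + [p,q]. For instance
  ∂[v_3,v_4,v_5] = [v_4,v_5] − [v_3,v_5] + [v_3,v_4],
  ∂[v_0,v_4,v_5] = [v_4,v_5] − [v_0,v_5] + [v_0,v_4].
As a 15×10 matrix over Z this has rank 10, with invariant factors (1,1,1,1,1,1,1,1,1,2).

From H_k ≅ ker(∂_k) / im(∂_{k+1}) we obtain:

  H_0: rank C_0 − rank ∂_1 = 6 − 5 = 1, and the invariant factors of ∂_1 are all 1, so H_0 = Z.
  H_1: rank ker ∂_1 − rank ∂_2 = (15 − 5) − 10 = 0, and ∂_2 has invariant factor 2 > 1, so H_1 = Z_2.
  H_2: rank ker ∂_2 − rank ∂_3 = (10 − 10) − 0 = 0, and there is no ∂_3, so H_2 = 0.

(K is a triangulation of the real projective plane RP^2.)

H_0 ≅ Z,  H_1 ≅ Z_2,  H_2 = 0.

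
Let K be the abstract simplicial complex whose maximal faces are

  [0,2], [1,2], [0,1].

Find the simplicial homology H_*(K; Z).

H_0 ≅ Z,  H_1 ≅ Z.

We work with the vertex ordering 0 < 1 < 2. The simplices of K, each written with vertices in increasing order, are:

  0-simplices (3): [0], [1], [2]
  1-simplices (3): [0,1], [0,2], [1,2]

so the chain groups are C_0 ≅ Z^3, C_1 ≅ Z^3.

Boundary ∂_1: C_1 → C_0 is given by ∂[p,q] = [q] − [p]. For instance
  ∂[0,2] = [2] − [0].
The 3×3 boundary matrix has rank 2 and Smith normal form diag(1,1).

Computing H_k = (kernel of ∂_k) / (image of ∂_{k+1}):

  H_0: rank C_0 − rank ∂_1 = 3 − 2 = 1, and the invariant factors of ∂_1 are all 1, so H_0 ≅ Z.
  H_1: rank ker ∂_1 − rank ∂_2 = (3 − 2) − 0 = 1, and there is no ∂_2, so H_1 ≅ Z.

As a check, the Euler characteristic is 3 − 3 = 0, which agrees with 1 − 1 = 0.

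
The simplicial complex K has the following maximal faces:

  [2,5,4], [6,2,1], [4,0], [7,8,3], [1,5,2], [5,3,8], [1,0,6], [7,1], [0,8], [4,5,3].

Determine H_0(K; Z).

H_0 = Z.

Take the total order 0 < 1 < 2 < 3 < 4 < 5 < 6 < 7 < 8 on the vertex set. Then K (dimension 2) consists of the simplices:

  0-simplices (9): [0], [1], [2], [3], [4], [5], [6], [7], [8]
  1-simplices (18): [0,1], [0,4], [0,6], [0,8], [1,2], [1,5], [1,6], [1,7], [2,4], [2,5], [2,6], [3,4], [3,5], [3,7], [3,8], [4,5], [5,8], [7,8]
  2-simplices (7): [0,1,6], [1,2,5], [1,2,6], [2,4,5], [3,4,5], [3,5,8], [3,7,8]

Hence C_0 ≅ Z^9, C_1 ≅ Z^18, C_2 ≅ Z^7.

Boundary ∂_1: C_1 → C_0 maps an edge to its endpoints' difference, ∂[p,q] = q − p.
As a 9×18 matrix over Z this has rank 8, with invariant factors (1,1,1,1,1,1,1,1).

Boundary ∂_2: C_2 → C_1 acts by ∂[p,q,r] = [q,r] − [p,r] + [p,q]. For instance
  ∂[3,7,8] = [7,8] − [3,8] + [3,7],
  ∂[1,2,6] = [2,6] − [1,6] + [1,2].
The 18×7 boundary matrix has rank 7 and Smith normal form diag(1,1,1,1,1,1,1).

Now H_k = ker ∂_k / im ∂_{k+1}, so:

  H_0: rank C_0 − rank ∂_1 = 9 − 8 = 1, and the invariant factors of ∂_1 are all 1, so H_0 = Z.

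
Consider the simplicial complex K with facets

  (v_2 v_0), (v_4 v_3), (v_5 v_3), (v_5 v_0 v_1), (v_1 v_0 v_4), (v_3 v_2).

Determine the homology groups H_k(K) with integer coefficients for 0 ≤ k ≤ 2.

H_0 ≅ Z,  H_1 ≅ Z^2,  H_2 = 0.

We work with the vertex ordering v_0 < v_1 < v_2 < v_3 < v_4 < v_5. The simplices of K, each written with vertices in increasing order, are:

  0-simplices (6): [v_0], [v_1], [v_2], [v_3], [v_4], [v_5]
  1-simplices (9): [v_0,v_1], [v_0,v_2], [v_0,v_4], [v_0,v_5], [v_1,v_4], [v_1,v_5], [v_2,v_3], [v_3,v_4], [v_3,v_5]
  2-simplices (2): [v_0,v_1,v_4], [v_0,v_1,v_5]

giving chain groups C_0 ≅ Z^6, C_1 ≅ Z^9, C_2 ≅ Z^2.

The boundary map ∂_1: C_1 → C_0 is given by ∂[p,q] = [q] − [p]. For instance
  ∂[v_0,v_2] = [v_2] − [v_0].
This gives a 6×9 integer matrix of rank 5; reducing to Smith normal form yields diagonal entries (1,1,1,1,1).

Boundary ∂_2: C_2 → C_1 maps a triangle to the signed sum of its edges. For instance
  ∂[v_0,v_1,v_5] = [v_1,v_5] − [v_0,v_5] + [v_0,v_1],
  ∂[v_0,v_1,v_4] = [v_1,v_4] − [v_0,v_4] + [v_0,v_1].
The 9×2 boundary matrix has rank 2 and Smith normal form diag(1,1).

Reading off H_k = ker ∂_k / im ∂_{k+1}:

  H_0: rank C_0 − rank ∂_1 = 6 − 5 = 1, and the invariant factors of ∂_1 are all 1, so H_0 = Z.
  H_1: rank ker ∂_1 − rank ∂_2 = (9 − 5) − 2 = 2, and the invariant factors of ∂_2 are all 1, so H_1 = Z^2.
  H_2: rank ker ∂_2 − rank ∂_3 = (2 − 2) − 0 = 0, and there is no ∂_3, so H_2 = 0.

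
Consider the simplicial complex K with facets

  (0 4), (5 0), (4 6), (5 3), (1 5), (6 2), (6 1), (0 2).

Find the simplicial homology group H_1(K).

Order the vertices as 0 < 1 < 2 < 3 < 4 < 5 < 6. Listing each simplex with vertices in this order, K has dimension 1 with simplices:

  0-simplices (7): [0], [1], [2], [3], [4], [5], [6]
  1-simplices (8): [0,2], [0,4], [0,5], [1,5], [1,6], [2,6], [3,5], [4,6]

so the chain groups are C_0 ≅ Z^7, C_1 ≅ Z^8.

The boundary map ∂_1: C_1 → C_0 is given by ∂[p,q] = [q] − [p].
This gives a 7×8 integer matrix of rank 6; reducing to Smith normal form yields diagonal entries (1,1,1,1,1,1).

Now H_k = ker ∂_k / im ∂_{k+1}, so:

  H_1: rank ker ∂_1 − rank ∂_2 = (8 − 6) − 0 = 2, and there is no ∂_2, so H_1 ≅ Z^2.

H_1 ≅ Z^2.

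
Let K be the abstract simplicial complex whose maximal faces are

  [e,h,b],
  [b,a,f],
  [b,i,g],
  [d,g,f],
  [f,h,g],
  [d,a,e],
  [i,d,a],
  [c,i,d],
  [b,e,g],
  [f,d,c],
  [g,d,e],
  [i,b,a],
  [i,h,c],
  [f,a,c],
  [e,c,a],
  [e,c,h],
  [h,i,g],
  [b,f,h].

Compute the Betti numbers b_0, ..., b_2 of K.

Fix the vertex order a < b < c < d < e < f < g < h < i and write every simplex with vertices in increasing order. Then dim K = 2 and the simplices of K are:

  0-simplices (9): a, b, c, d, e, f, g, h, i
  1-simplices (27): ab, ac, ad, ae, af, ai, be, bf, bg, bh, bi, cd, ce, cf, ch, ci, de, df, dg, di, eg, eh, fg, fh, gh, gi, hi
  2-simplices (18): abf, abi, ace, acf, ade, adi, beg, beh, bfh, bgi, cdf, cdi, ceh, chi, deg, dfg, fgh, ghi

Hence C_0 ≅ Z^9, C_1 ≅ Z^27, C_2 ≅ Z^18.

∂_1: C_1 → C_0 is given by ∂[p,q] = [q] − [p]. For instance
  ∂ai = i − a.
The 9×27 boundary matrix has rank 8 and Smith normal form diag(1,1,1,1,1,1,1,1).

Boundary ∂_2: C_2 → C_1 maps a triangle to the signed sum of its edges. For instance
  ∂bgi = gi − bi + bg,
  ∂abi = bi − ai + ab.
As a 27×18 matrix over Z this has rank 18, with invariant factors (1,1,1,1,1,1,1,1,1,1,1,1,1,1,1,1,1,2).

Now H_k = ker ∂_k / im ∂_{k+1}, so:

  H_0: rank C_0 − rank ∂_1 = 9 − 8 = 1, and the invariant factors of ∂_1 are all 1, so H_0 ≅ Z.
  H_1: rank ker ∂_1 − rank ∂_2 = (27 − 8) − 18 = 1, and ∂_2 has invariant factor 2 > 1, so H_1 ≅ Z ⊕ Z/2Z.
  H_2: rank ker ∂_2 − rank ∂_3 = (18 − 18) − 0 = 0, and there is no ∂_3, so H_2 ≅ 0.

As a check, the Euler characteristic is 9 − 27 + 18 = 0, which agrees with 1 − 1 + 0 = 0.

Hence the Betti numbers are b_0 = 1, b_1 = 1, b_2 = 0.

b_0 = 1, b_1 = 1, b_2 = 0.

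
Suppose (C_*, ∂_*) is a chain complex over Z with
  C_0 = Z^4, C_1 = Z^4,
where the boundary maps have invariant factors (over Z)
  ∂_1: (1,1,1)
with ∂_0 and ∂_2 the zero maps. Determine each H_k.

H_0: b_0 = 4 − 0 − 3 = 1; torsion from ∂_1 factors > 1: none. So H_0 = Z.
H_1: b_1 = 4 − 3 − 0 = 1; torsion from ∂_2 factors > 1: none. So H_1 = Z.

H_0 = Z,  H_1 = Z.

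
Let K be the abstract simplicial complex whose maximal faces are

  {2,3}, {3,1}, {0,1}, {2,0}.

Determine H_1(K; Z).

Fix the vertex order 0 < 1 < 2 < 3 and write every simplex with vertices in increasing order. Then dim K = 1 and the simplices of K are:

  0-simplices (4): [0], [1], [2], [3]
  1-simplices (4): [0,1], [0,2], [1,3], [2,3]

Hence C_0 ≅ Z^4, C_1 ≅ Z^4.

∂_1: C_1 → C_0 maps an edge to its endpoints' difference, ∂[p,q] = q − p.
This gives a 4×4 integer matrix of rank 3; reducing to Smith normal form yields diagonal entries (1,1,1).

From H_k ≅ ker(∂_k) / im(∂_{k+1}) we obtain:

  H_1: rank ker ∂_1 − rank ∂_2 = (4 − 3) − 0 = 1, and there is no ∂_2, so H_1 ≅ Z.

(K is a triangulation of the circle S^1.)

H_1 ≅ Z.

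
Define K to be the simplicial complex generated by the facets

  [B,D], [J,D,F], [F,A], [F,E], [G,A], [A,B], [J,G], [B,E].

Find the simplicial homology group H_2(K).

H_2 ≅ 0.

We work with the vertex ordering A < B < D < E < F < G < J. The simplices of K, each written with vertices in increasing order, are:

  0-simplices (7): A, B, D, E, F, G, J
  1-simplices (10): AB, AF, AG, BD, BE, DF, DJ, EF, FJ, GJ
  2-simplices (1): DFJ

so the chain groups are C_0 ≅ Z^7, C_1 ≅ Z^10, C_2 ≅ Z^1.

∂_1: C_1 → C_0 is given by ∂[p,q] = [q] − [p]. For instance
  ∂BE = E − B.
The resulting 7×10 matrix has rank 6, and its Smith normal form has invariant factors (1,1,1,1,1,1).

Boundary ∂_2: C_2 → C_1 acts by ∂[p,q,r] = [q,r] − [p,r] + [p,q]. For instance
  ∂DFJ = FJ − DJ + DF.
The 10×1 boundary matrix has rank 1 and Smith normal form diag(1).

Computing H_k = (kernel of ∂_k) / (image of ∂_{k+1}):

  H_2: rank ker ∂_2 − rank ∂_3 = (1 − 1) − 0 = 0, and there is no ∂_3, so H_2 = 0.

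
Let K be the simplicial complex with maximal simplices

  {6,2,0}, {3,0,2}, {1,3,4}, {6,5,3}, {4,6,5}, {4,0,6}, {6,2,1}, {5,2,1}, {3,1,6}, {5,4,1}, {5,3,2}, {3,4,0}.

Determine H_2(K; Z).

We work with the vertex ordering 0 < 1 < 2 < 3 < 4 < 5 < 6. The simplices of K, each written with vertices in increasing order, are:

  0-simplices (7): [0], [1], [2], [3], [4], [5], [6]
  1-simplices (18): [0,2], [0,3], [0,4], [0,6], [1,2], [1,3], [1,4], [1,5], [1,6], [2,3], [2,5], [2,6], [3,4], [3,5], [3,6], [4,5], [4,6], [5,6]
  2-simplices (12): [0,2,3], [0,2,6], [0,3,4], [0,4,6], [1,2,5], [1,2,6], [1,3,4], [1,3,6], [1,4,5], [2,3,5], [3,5,6], [4,5,6]

Hence C_0 ≅ Z^7, C_1 ≅ Z^18, C_2 ≅ Z^12.

Boundary ∂_1: C_1 → C_0 is given by ∂[p,q] = [q] − [p]. For instance
  ∂[2,3] = [3] − [2].
The 7×18 boundary matrix has rank 6 and Smith normal form diag(1,1,1,1,1,1).

The boundary map ∂_2: C_2 → C_1 maps a triangle to the signed sum of its edges. For instance
  ∂[1,2,5] = [2,5] − [1,5] + [1,2],
  ∂[0,3,4] = [3,4] − [0,4] + [0,3].
As a 18×12 matrix over Z this has rank 12, with invariant factors (1,1,1,1,1,1,1,1,1,1,1,2).

From H_k ≅ ker(∂_k) / im(∂_{k+1}) we obtain:

  H_2: rank ker ∂_2 − rank ∂_3 = (12 − 12) − 0 = 0, and there is no ∂_3, so H_2 = 0.

H_2 ≅ 0.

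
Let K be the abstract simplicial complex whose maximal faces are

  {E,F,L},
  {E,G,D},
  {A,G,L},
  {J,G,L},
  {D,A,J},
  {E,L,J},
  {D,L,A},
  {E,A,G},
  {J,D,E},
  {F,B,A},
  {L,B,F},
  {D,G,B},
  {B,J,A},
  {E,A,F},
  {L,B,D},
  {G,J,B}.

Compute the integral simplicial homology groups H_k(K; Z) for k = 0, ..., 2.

H_0 ≅ Z,  H_1 ≅ Z^2,  H_2 ≅ Z.

Fix the vertex order A < B < D < E < F < G < J < L and write every simplex with vertices in increasing order. Then dim K = 2 and the simplices of K are:

  0-simplices (8): A, B, D, E, F, G, J, L
  1-simplices (24): AB, AD, AE, AF, AG, AJ, AL, BD, BF, BG, BJ, BL, DE, DG, DJ, DL, EF, EG, EJ, EL, FL, GJ, GL, JL
  2-simplices (16): ABF, ABJ, ADJ, ADL, AEF, AEG, AGL, BDG, BDL, BFL, BGJ, DEG, DEJ, EFL, EJL, GJL

so the chain groups are C_0 ≅ Z^8, C_1 ≅ Z^24, C_2 ≅ Z^16.

Boundary ∂_1: C_1 → C_0 is given by ∂[p,q] = [q] − [p].
The resulting 8×24 matrix has rank 7, and its Smith normal form has invariant factors (1,1,1,1,1,1,1).

∂_2: C_2 → C_1 sends each 2-simplex [p,q,r] to [q,r] − [p,r] + [p,q]. For instance
  ∂BDL = DL − BL + BD,
  ∂BGJ = GJ − BJ + BG.
The resulting 24×16 matrix has rank 15, and its Smith normal form has invariant factors (1,1,1,1,1,1,1,1,1,1,1,1,1,1,1).

Now H_k = ker ∂_k / im ∂_{k+1}, so:

  H_0: rank C_0 − rank ∂_1 = 8 − 7 = 1, and the invariant factors of ∂_1 are all 1, so H_0 ≅ Z.
  H_1: rank ker ∂_1 − rank ∂_2 = (24 − 7) − 15 = 2, and the invariant factors of ∂_2 are all 1, so H_1 ≅ Z^2.
  H_2: rank ker ∂_2 − rank ∂_3 = (16 − 15) − 0 = 1, and there is no ∂_3, so H_2 ≅ Z.

As a check, the Euler characteristic is 8 − 24 + 16 = 0, which agrees with 1 − 2 + 1 = 0.
(K is a triangulation of the torus T^2.)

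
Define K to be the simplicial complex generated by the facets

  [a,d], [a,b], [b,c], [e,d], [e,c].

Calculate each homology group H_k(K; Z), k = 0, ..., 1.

H_0 ≅ Z,  H_1 ≅ Z.

We work with the vertex ordering a < b < c < d < e. The simplices of K, each written with vertices in increasing order, are:

  0-simplices (5): a, b, c, d, e
  1-simplices (5): ab, ad, bc, ce, de

giving chain groups C_0 ≅ Z^5, C_1 ≅ Z^5.

The boundary map ∂_1: C_1 → C_0 is given by ∂[p,q] = [q] − [p].
This gives a 5×5 integer matrix of rank 4; reducing to Smith normal form yields diagonal entries (1,1,1,1).

From H_k ≅ ker(∂_k) / im(∂_{k+1}) we obtain:

  H_0: rank C_0 − rank ∂_1 = 5 − 4 = 1, and the invariant factors of ∂_1 are all 1, so H_0 = Z.
  H_1: rank ker ∂_1 − rank ∂_2 = (5 − 4) − 0 = 1, and there is no ∂_2, so H_1 = Z.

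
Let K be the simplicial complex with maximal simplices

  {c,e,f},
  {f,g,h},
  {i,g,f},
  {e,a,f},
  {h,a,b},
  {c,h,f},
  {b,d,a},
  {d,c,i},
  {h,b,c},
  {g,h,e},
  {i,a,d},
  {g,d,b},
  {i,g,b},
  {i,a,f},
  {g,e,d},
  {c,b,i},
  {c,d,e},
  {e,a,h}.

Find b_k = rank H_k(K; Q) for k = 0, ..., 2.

b_0 = 1, b_1 = 1, b_2 = 0.

Order the vertices as a < b < c < d < e < f < g < h < i. Listing each simplex with vertices in this order, K has dimension 2 with simplices:

  0-simplices (9): a, b, c, d, e, f, g, h, i
  1-simplices (27): ab, ad, ae, af, ah, ai, bc, bd, bg, bh, bi, cd, ce, cf, ch, ci, de, dg, di, ef, eg, eh, fg, fh, fi, gh, gi
  2-simplices (18): abd, abh, adi, aef, aeh, afi, bch, bci, bdg, bgi, cde, cdi, cef, cfh, deg, egh, fgh, fgi

Hence C_0 ≅ Z^9, C_1 ≅ Z^27, C_2 ≅ Z^18.

The boundary map ∂_1: C_1 → C_0 is given by ∂[p,q] = [q] − [p]. For instance
  ∂eh = h − e.
The resulting 9×27 matrix has rank 8, and its Smith normal form has invariant factors (1,1,1,1,1,1,1,1).

Boundary ∂_2: C_2 → C_1 maps a triangle to the signed sum of its edges. For instance
  ∂cde = de − ce + cd,
  ∂abh = bh − ah + ab.
As a 27×18 matrix over Z this has rank 18, with invariant factors (1,1,1,1,1,1,1,1,1,1,1,1,1,1,1,1,1,2).

Now H_k = ker ∂_k / im ∂_{k+1}, so:

  H_0: rank C_0 − rank ∂_1 = 9 − 8 = 1, and the invariant factors of ∂_1 are all 1, so H_0 = Z.
  H_1: rank ker ∂_1 − rank ∂_2 = (27 − 8) − 18 = 1, and ∂_2 has invariant factor 2 > 1, so H_1 = Z ⊕ Z/2.
  H_2: rank ker ∂_2 − rank ∂_3 = (18 − 18) − 0 = 0, and there is no ∂_3, so H_2 = 0.

As a check, the Euler characteristic is 9 − 27 + 18 = 0, which agrees with 1 − 1 + 0 = 0.

Hence the Betti numbers are b_0 = 1, b_1 = 1, b_2 = 0.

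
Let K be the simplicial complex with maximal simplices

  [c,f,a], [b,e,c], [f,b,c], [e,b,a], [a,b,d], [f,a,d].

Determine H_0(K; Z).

H_0 = Z.

Take the total order a < b < c < d < e < f on the vertex set. Then K (dimension 2) consists of the simplices:

  0-simplices (6): a, b, c, d, e, f
  1-simplices (12): ab, ac, ad, ae, af, bc, bd, be, bf, ce, cf, df
  2-simplices (6): abd, abe, acf, adf, bce, bcf

giving chain groups C_0 ≅ Z^6, C_1 ≅ Z^12, C_2 ≅ Z^6.

Boundary ∂_1: C_1 → C_0 is given by ∂[p,q] = [q] − [p]. For instance
  ∂ad = d − a.
The 6×12 boundary matrix has rank 5 and Smith normal form diag(1,1,1,1,1).

The boundary map ∂_2: C_2 → C_1 acts by ∂[p,q,r] = [q,r] − [p,r] + [p,q]. For instance
  ∂abe = be − ae + ab,
  ∂abd = bd − ad + ab.
The 12×6 boundary matrix has rank 6 and Smith normal form diag(1,1,1,1,1,1).

Now H_k = ker ∂_k / im ∂_{k+1}, so:

  H_0: rank C_0 − rank ∂_1 = 6 − 5 = 1, and the invariant factors of ∂_1 are all 1, so H_0 = Z.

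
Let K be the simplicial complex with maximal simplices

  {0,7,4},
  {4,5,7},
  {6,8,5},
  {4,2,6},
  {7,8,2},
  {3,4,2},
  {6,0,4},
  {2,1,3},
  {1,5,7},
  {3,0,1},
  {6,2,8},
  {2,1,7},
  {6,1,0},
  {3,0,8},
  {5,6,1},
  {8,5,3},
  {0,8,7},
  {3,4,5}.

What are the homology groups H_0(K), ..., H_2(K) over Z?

H_0 = Z,  H_1 = Z^2,  H_2 = Z.

Order the vertices as 0 < 1 < 2 < 3 < 4 < 5 < 6 < 7 < 8. Listing each simplex with vertices in this order, K has dimension 2 with simplices:

  0-simplices (9): [0], [1], [2], [3], [4], [5], [6], [7], [8]
  1-simplices (27): (27 of them)
  2-simplices (18): [0,1,3], [0,1,6], [0,3,8], [0,4,6], [0,4,7], [0,7,8], [1,2,3], [1,2,7], [1,5,6], [1,5,7], [2,3,4], [2,4,6], [2,6,8], [2,7,8], [3,4,5], [3,5,8], [4,5,7], [5,6,8]

Hence C_0 ≅ Z^9, C_1 ≅ Z^27, C_2 ≅ Z^18.

∂_1: C_1 → C_0 sends each edge [p,q] (with p < q) to q − p. For instance
  ∂[4,6] = [6] − [4].
The resulting 9×27 matrix has rank 8, and its Smith normal form has invariant factors (1,1,1,1,1,1,1,1).

The boundary map ∂_2: C_2 → C_1 sends each 2-simplex [p,q,r] to [q,r] − [p,r] + [p,q]. For instance
  ∂[0,7,8] = [7,8] − [0,8] + [0,7],
  ∂[1,2,3] = [2,3] − [1,3] + [1,2].
The 27×18 boundary matrix has rank 17 and Smith normal form diag(1,1,1,1,1,1,1,1,1,1,1,1,1,1,1,1,1).

Reading off H_k = ker ∂_k / im ∂_{k+1}:

  H_0: rank C_0 − rank ∂_1 = 9 − 8 = 1, and the invariant factors of ∂_1 are all 1, so H_0 ≅ Z.
  H_1: rank ker ∂_1 − rank ∂_2 = (27 − 8) − 17 = 2, and the invariant factors of ∂_2 are all 1, so H_1 ≅ Z^2.
  H_2: rank ker ∂_2 − rank ∂_3 = (18 − 17) − 0 = 1, and there is no ∂_3, so H_2 ≅ Z.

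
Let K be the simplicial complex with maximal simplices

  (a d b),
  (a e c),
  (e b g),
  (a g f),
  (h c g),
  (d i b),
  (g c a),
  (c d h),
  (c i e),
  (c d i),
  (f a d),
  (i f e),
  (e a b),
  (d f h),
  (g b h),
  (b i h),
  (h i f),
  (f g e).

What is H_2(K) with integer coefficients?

H_2 ≅ 0.

K has 9 vertices, 27 edges, 18 triangles.
rank ∂_2 = 18, rank ∂_3 = 0 ⇒ b_2 = 18 − 18 − 0 = 0. So H_2 ≅ 0.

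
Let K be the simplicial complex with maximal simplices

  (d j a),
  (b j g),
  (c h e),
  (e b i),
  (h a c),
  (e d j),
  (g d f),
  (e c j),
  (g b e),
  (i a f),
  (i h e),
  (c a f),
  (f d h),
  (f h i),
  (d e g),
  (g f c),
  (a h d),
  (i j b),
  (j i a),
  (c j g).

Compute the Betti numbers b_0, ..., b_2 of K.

We work with the vertex ordering a < b < c < d < e < f < g < h < i < j. The simplices of K, each written with vertices in increasing order, are:

  0-simplices (10): a, b, c, d, e, f, g, h, i, j
  1-simplices (30): ac, ad, af, ah, ai, aj, be, bg, bi, bj, ce, cf, cg, ch, cj, de, df, dg, dh, dj, eg, eh, ei, ej, fg, fh, fi, gj, hi, ij
  2-simplices (20): acf, ach, adh, adj, afi, aij, beg, bei, bgj, bij, ceh, cej, cfg, cgj, deg, dej, dfg, dfh, ehi, fhi

giving chain groups C_0 ≅ Z^10, C_1 ≅ Z^30, C_2 ≅ Z^20.

Boundary ∂_1: C_1 → C_0 is given by ∂[p,q] = [q] − [p].
As a 10×30 matrix over Z this has rank 9, with invariant factors (1,1,1,1,1,1,1,1,1).

∂_2: C_2 → C_1 sends each 2-simplex [p,q,r] to [q,r] − [p,r] + [p,q]. For instance
  ∂ceh = eh − ch + ce,
  ∂adj = dj − aj + ad.
As a 30×20 matrix over Z this has rank 20, with invariant factors (1,1,1,1,1,1,1,1,1,1,1,1,1,1,1,1,1,1,1,2).

Now H_k = ker ∂_k / im ∂_{k+1}, so:

  H_0: rank C_0 − rank ∂_1 = 10 − 9 = 1, and the invariant factors of ∂_1 are all 1, so H_0 = Z.
  H_1: rank ker ∂_1 − rank ∂_2 = (30 − 9) − 20 = 1, and ∂_2 has invariant factor 2 > 1, so H_1 = Z ⊕ Z_2.
  H_2: rank ker ∂_2 − rank ∂_3 = (20 − 20) − 0 = 0, and there is no ∂_3, so H_2 = 0.

As a check, the Euler characteristic is 10 − 30 + 20 = 0, which agrees with 1 − 1 + 0 = 0.

Hence the Betti numbers are b_0 = 1, b_1 = 1, b_2 = 0.

b_0 = 1, b_1 = 1, b_2 = 0.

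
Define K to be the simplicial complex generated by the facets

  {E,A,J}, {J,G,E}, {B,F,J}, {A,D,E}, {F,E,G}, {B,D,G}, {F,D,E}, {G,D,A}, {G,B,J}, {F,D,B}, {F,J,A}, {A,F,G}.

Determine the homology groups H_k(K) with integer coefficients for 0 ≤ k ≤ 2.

We work with the vertex ordering A < B < D < E < F < G < J. The simplices of K, each written with vertices in increasing order, are:

  0-simplices (7): A, B, D, E, F, G, J
  1-simplices (18): AD, AE, AF, AG, AJ, BD, BF, BG, BJ, DE, DF, DG, EF, EG, EJ, FG, FJ, GJ
  2-simplices (12): ADE, ADG, AEJ, AFG, AFJ, BDF, BDG, BFJ, BGJ, DEF, EFG, EGJ

giving chain groups C_0 ≅ Z^7, C_1 ≅ Z^18, C_2 ≅ Z^12.

Boundary ∂_1: C_1 → C_0 maps an edge to its endpoints' difference, ∂[p,q] = q − p. For instance
  ∂FG = G − F.
The resulting 7×18 matrix has rank 6, and its Smith normal form has invariant factors (1,1,1,1,1,1).

The boundary map ∂_2: C_2 → C_1 sends each 2-simplex [p,q,r] to [q,r] − [p,r] + [p,q]. For instance
  ∂EGJ = GJ − EJ + EG,
  ∂BFJ = FJ − BJ + BF.
The 18×12 boundary matrix has rank 12 and Smith normal form diag(1,1,1,1,1,1,1,1,1,1,1,2).

Now H_k = ker ∂_k / im ∂_{k+1}, so:

  H_0: rank C_0 − rank ∂_1 = 7 − 6 = 1, and the invariant factors of ∂_1 are all 1, so H_0 ≅ Z.
  H_1: rank ker ∂_1 − rank ∂_2 = (18 − 6) − 12 = 0, and ∂_2 has invariant factor 2 > 1, so H_1 ≅ Z/2.
  H_2: rank ker ∂_2 − rank ∂_3 = (12 − 12) − 0 = 0, and there is no ∂_3, so H_2 ≅ 0.

H_0 = Z,  H_1 = Z/2,  H_2 = 0.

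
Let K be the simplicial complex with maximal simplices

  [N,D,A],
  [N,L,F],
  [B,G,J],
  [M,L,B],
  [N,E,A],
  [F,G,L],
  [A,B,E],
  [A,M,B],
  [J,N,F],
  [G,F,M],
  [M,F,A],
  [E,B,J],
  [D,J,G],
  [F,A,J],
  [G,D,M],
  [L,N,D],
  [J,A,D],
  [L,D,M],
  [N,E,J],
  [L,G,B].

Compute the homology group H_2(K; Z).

We work with the vertex ordering A < B < D < E < F < G < J < L < M < N. The simplices of K, each written with vertices in increasing order, are:

  0-simplices (10): A, B, D, E, F, G, J, L, M, N
  1-simplices (30): AB, AD, AE, AF, AJ, AM, AN, BE, BG, BJ, BL, BM, DG, DJ, DL, DM, DN, EJ, EN, FG, FJ, FL, FM, FN, GJ, GL, GM, JN, LM, LN
  2-simplices (20): ABE, ABM, ADJ, ADN, AEN, AFJ, AFM, BEJ, BGJ, BGL, BLM, DGJ, DGM, DLM, DLN, EJN, FGL, FGM, FJN, FLN

giving chain groups C_0 ≅ Z^10, C_1 ≅ Z^30, C_2 ≅ Z^20.

∂_1: C_1 → C_0 maps an edge to its endpoints' difference, ∂[p,q] = q − p.
As a 10×30 matrix over Z this has rank 9, with invariant factors (1,1,1,1,1,1,1,1,1).

The boundary map ∂_2: C_2 → C_1 sends each 2-simplex [p,q,r] to [q,r] − [p,r] + [p,q]. For instance
  ∂EJN = JN − EN + EJ,
  ∂FGM = GM − FM + FG.
The 30×20 boundary matrix has rank 20 and Smith normal form diag(1,1,1,1,1,1,1,1,1,1,1,1,1,1,1,1,1,1,1,2).

Computing H_k = (kernel of ∂_k) / (image of ∂_{k+1}):

  H_2: rank ker ∂_2 − rank ∂_3 = (20 − 20) − 0 = 0, and there is no ∂_3, so H_2 = 0.

H_2 ≅ 0.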